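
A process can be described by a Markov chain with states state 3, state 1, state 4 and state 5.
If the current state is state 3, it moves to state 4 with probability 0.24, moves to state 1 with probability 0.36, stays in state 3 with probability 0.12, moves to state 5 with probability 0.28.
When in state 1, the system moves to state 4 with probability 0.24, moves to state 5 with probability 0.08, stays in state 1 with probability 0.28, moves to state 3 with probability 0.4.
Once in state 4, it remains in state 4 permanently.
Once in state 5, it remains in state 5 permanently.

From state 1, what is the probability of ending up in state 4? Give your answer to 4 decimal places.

Let h(s) be the probability of absorption at state 4 starting from transient state s. Then h(state 4) = 1 and h(state 5) = 0. By first-step analysis:
h(state 3) = 0.12·h(state 3) + 0.36·h(state 1) + 0.24·1 + 0.28·0
h(state 1) = 0.4·h(state 3) + 0.28·h(state 1) + 0.24·1 + 0.08·0
Solving: h(state 3) = 0.5294, h(state 1) = 0.6275.
Starting from state 1, the probability is 0.6275.

0.6275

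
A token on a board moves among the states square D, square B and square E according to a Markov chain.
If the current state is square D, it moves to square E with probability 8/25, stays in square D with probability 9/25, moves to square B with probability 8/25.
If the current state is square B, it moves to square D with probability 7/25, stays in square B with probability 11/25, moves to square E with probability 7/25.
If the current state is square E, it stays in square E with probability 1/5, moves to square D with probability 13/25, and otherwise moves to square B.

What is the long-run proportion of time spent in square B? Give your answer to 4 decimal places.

Let the stationary distribution be π with π = πP and π_1 + π_2 + π_3 = 1.
π_1 = 0.36·π_1 + 0.28·π_2 + 0.52·π_3
π_2 = 0.32·π_1 + 0.44·π_2 + 0.28·π_3
Solving with the normalization constraint gives π = (0.3756, 0.3512, 0.2732).
So the stationary probability of square B is 0.3512.

0.3512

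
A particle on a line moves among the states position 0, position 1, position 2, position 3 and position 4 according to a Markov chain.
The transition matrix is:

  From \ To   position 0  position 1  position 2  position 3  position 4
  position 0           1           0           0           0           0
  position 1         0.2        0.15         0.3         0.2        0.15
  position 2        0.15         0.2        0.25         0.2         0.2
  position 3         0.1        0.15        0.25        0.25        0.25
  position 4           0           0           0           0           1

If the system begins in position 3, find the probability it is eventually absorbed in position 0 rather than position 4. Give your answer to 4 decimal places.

Let h(s) be the probability of absorption at position 0 starting from transient state s. Then h(position 0) = 1 and h(position 4) = 0. By first-step analysis:
h(position 1) = 0.2·1 + 0.15·h(position 1) + 0.3·h(position 2) + 0.2·h(position 3) + 0.15·0
h(position 2) = 0.15·1 + 0.2·h(position 1) + 0.25·h(position 2) + 0.2·h(position 3) + 0.2·0
h(position 3) = 0.1·1 + 0.15·h(position 1) + 0.25·h(position 2) + 0.25·h(position 3) + 0.25·0
Solving: h(position 1) = 0.4719, h(position 2) = 0.4243, h(position 3) = 0.3691.
Starting from position 3, the probability is 0.3691.

0.3691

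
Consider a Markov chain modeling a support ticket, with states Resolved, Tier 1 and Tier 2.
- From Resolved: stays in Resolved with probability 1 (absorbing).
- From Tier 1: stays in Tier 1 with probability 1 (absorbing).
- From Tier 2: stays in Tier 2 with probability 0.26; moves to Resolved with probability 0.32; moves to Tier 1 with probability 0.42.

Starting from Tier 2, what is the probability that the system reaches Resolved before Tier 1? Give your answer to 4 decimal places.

0.4324

Let h(s) be the probability of absorption at Resolved starting from transient state s. Then h(Resolved) = 1 and h(Tier 1) = 0. By first-step analysis:
h(Tier 2) = 0.32·1 + 0.42·0 + 0.26·h(Tier 2)
Solving: h(Tier 2) = 0.4324.
Starting from Tier 2, the probability is 0.4324.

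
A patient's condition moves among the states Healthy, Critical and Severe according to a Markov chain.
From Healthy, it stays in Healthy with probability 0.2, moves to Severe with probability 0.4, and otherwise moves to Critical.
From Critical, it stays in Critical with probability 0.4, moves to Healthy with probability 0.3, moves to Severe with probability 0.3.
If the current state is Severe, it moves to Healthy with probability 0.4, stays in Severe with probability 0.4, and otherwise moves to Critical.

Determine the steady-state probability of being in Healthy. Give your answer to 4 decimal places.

Let the stationary distribution be π with π = πP and π_1 + π_2 + π_3 = 1.
π_1 = 0.2·π_1 + 0.3·π_2 + 0.4·π_3
π_2 = 0.4·π_1 + 0.4·π_2 + 0.2·π_3
Solving with the normalization constraint gives π = (0.3061, 0.3265, 0.3673).
So the stationary probability of Healthy is 0.3061.

0.3061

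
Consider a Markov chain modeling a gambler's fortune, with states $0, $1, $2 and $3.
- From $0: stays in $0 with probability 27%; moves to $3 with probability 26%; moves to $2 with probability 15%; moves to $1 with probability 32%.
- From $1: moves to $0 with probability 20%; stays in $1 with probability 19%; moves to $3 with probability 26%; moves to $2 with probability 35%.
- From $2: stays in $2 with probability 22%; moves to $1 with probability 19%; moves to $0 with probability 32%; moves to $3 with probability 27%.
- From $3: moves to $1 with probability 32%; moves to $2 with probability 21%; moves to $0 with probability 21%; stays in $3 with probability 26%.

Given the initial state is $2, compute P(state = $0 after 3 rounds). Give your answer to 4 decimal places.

0.2466

Propagate the distribution vector 3 rounds from $2.
After 0 rounds: (0.0000, 0.0000, 1.0000, 0.0000)
After 1 round: (0.3200, 0.1900, 0.2200, 0.2700)
After 2 rounds: (0.2515, 0.2667, 0.2196, 0.2622)
After 3 rounds: (0.2466, 0.2568, 0.2344, 0.2622)
P(in $0 after 3 rounds) = 0.2466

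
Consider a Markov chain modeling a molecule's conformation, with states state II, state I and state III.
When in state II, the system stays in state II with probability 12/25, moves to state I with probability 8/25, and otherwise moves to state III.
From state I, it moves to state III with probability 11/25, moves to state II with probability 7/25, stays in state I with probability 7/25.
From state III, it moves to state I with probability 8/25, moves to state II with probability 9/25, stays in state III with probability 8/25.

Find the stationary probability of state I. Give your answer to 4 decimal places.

Let the stationary distribution be π with π = πP and π_1 + π_2 + π_3 = 1.
π_1 = 0.48·π_1 + 0.28·π_2 + 0.36·π_3
π_2 = 0.32·π_1 + 0.28·π_2 + 0.32·π_3
Solving with the normalization constraint gives π = (0.3811, 0.3077, 0.3112).
So the stationary probability of state I is 0.3077.

0.3077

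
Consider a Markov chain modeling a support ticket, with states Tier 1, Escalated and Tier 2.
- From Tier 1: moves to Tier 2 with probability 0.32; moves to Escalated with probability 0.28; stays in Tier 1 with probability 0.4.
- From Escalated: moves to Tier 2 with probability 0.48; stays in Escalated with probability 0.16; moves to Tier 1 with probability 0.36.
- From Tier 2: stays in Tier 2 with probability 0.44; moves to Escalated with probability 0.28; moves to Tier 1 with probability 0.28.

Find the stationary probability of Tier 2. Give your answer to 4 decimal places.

Let the stationary distribution be π with π = πP and π_1 + π_2 + π_3 = 1.
π_1 = 0.4·π_1 + 0.36·π_2 + 0.28·π_3
π_2 = 0.28·π_1 + 0.16·π_2 + 0.28·π_3
Solving with the normalization constraint gives π = (0.3409, 0.2500, 0.4091).
So the stationary probability of Tier 2 is 0.4091.

0.4091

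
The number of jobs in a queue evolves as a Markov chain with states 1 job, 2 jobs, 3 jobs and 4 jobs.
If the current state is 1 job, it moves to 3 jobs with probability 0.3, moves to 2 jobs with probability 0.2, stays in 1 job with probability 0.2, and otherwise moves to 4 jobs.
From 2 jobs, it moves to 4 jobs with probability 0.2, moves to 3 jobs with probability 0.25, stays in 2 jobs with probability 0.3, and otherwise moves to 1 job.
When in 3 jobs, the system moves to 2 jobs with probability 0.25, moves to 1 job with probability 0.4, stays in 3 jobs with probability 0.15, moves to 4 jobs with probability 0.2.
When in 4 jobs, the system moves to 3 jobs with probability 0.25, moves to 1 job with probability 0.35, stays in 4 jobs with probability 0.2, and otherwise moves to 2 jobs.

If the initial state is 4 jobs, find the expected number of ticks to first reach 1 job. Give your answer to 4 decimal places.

Let t(s) be the expected number of ticks to first reach 1 job from state s, with t(1 job) = 0. Conditioning on the first tick:
t(2 jobs) = 1 + 0.3·t(2 jobs) + 0.25·t(3 jobs) + 0.2·t(4 jobs)
t(3 jobs) = 1 + 0.25·t(2 jobs) + 0.15·t(3 jobs) + 0.2·t(4 jobs)
t(4 jobs) = 1 + 0.2·t(2 jobs) + 0.25·t(3 jobs) + 0.2·t(4 jobs)
Solving: t(2 jobs) = 3.2885, t(3 jobs) = 2.8401, t(4 jobs) = 2.9596.
Expected ticks from 4 jobs to 1 job: 2.9596.

2.9596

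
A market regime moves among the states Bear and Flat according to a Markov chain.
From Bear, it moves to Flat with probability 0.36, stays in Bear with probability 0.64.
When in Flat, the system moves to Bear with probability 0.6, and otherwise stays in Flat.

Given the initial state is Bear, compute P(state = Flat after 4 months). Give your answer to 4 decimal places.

Propagate the distribution vector 4 months from Bear.
After 0 months: (1.0000, 0.0000)
After 1 month: (0.6400, 0.3600)
After 2 months: (0.6256, 0.3744)
After 3 months: (0.6250, 0.3750)
After 4 months: (0.6250, 0.3750)
P(in Flat after 4 months) = 0.3750

0.3750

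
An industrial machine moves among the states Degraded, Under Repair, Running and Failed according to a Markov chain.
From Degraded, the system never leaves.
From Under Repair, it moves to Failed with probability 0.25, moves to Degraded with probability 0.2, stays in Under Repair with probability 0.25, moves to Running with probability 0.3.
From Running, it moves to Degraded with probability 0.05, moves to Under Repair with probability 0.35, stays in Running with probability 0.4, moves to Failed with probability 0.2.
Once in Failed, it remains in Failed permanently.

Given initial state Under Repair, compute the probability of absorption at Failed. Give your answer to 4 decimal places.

0.6087

Let h(s) be the probability of absorption at Failed starting from transient state s. Then h(Failed) = 1 and h(Degraded) = 0. By first-step analysis:
h(Under Repair) = 0.2·0 + 0.25·h(Under Repair) + 0.3·h(Running) + 0.25·1
h(Running) = 0.05·0 + 0.35·h(Under Repair) + 0.4·h(Running) + 0.2·1
Solving: h(Under Repair) = 0.6087, h(Running) = 0.6884.
Starting from Under Repair, the probability is 0.6087.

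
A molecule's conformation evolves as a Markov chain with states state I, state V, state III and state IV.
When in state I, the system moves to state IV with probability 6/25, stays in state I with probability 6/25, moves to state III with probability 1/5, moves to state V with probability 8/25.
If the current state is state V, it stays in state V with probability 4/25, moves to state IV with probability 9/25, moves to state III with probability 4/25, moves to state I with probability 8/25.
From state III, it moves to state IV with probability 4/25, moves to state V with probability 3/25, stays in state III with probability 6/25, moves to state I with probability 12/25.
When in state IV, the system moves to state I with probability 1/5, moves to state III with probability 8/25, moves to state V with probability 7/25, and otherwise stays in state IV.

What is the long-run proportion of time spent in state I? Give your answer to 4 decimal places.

Let the stationary distribution be π with π = πP and π_1 + π_2 + π_3 + π_4 = 1.
π_1 = 0.24·π_1 + 0.32·π_2 + 0.48·π_3 + 0.2·π_4
π_2 = 0.32·π_1 + 0.16·π_2 + 0.12·π_3 + 0.28·π_4
π_3 = 0.2·π_1 + 0.16·π_2 + 0.24·π_3 + 0.32·π_4
Solving with the normalization constraint gives π = (0.3036, 0.2282, 0.2288, 0.2395).
So the stationary probability of state I is 0.3036.

0.3036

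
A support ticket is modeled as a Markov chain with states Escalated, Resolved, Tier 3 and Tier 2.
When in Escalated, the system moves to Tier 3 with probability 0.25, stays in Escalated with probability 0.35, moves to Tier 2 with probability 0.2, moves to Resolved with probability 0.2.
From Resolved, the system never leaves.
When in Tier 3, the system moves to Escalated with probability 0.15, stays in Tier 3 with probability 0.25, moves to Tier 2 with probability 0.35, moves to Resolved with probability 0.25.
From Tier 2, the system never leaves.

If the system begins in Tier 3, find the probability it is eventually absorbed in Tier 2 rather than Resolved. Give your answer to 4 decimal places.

Let h(s) be the probability of absorption at Tier 2 starting from transient state s. Then h(Tier 2) = 1 and h(Resolved) = 0. By first-step analysis:
h(Escalated) = 0.35·h(Escalated) + 0.2·0 + 0.25·h(Tier 3) + 0.2·1
h(Tier 3) = 0.15·h(Escalated) + 0.25·0 + 0.25·h(Tier 3) + 0.35·1
Solving: h(Escalated) = 0.5278, h(Tier 3) = 0.5722.
Starting from Tier 3, the probability is 0.5722.

0.5722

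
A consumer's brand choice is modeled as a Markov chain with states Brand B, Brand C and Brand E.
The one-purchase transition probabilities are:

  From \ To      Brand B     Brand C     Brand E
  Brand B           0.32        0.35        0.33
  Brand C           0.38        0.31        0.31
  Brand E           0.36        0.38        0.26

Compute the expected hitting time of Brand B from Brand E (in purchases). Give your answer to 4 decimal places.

2.7240

Let t(s) be the expected number of purchases to first reach Brand B from state s, with t(Brand B) = 0. Conditioning on the first purchase:
t(Brand C) = 1 + 0.31·t(Brand C) + 0.31·t(Brand E)
t(Brand E) = 1 + 0.38·t(Brand C) + 0.26·t(Brand E)
Solving: t(Brand C) = 2.6731, t(Brand E) = 2.7240.
Expected purchases from Brand E to Brand B: 2.7240.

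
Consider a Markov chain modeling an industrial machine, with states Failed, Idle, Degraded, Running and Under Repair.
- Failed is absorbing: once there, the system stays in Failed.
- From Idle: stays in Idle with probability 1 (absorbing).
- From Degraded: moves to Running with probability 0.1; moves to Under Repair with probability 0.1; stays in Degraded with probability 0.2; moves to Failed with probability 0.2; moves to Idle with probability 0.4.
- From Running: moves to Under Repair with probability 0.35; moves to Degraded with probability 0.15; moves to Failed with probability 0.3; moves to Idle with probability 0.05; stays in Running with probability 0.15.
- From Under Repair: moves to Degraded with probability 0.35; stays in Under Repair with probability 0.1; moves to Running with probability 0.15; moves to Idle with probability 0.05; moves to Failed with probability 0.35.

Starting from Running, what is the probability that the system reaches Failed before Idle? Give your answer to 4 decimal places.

Let h(s) be the probability of absorption at Failed starting from transient state s. Then h(Failed) = 1 and h(Idle) = 0. By first-step analysis:
h(Degraded) = 0.2·1 + 0.4·0 + 0.2·h(Degraded) + 0.1·h(Running) + 0.1·h(Under Repair)
h(Running) = 0.3·1 + 0.05·0 + 0.15·h(Degraded) + 0.15·h(Running) + 0.35·h(Under Repair)
h(Under Repair) = 0.35·1 + 0.05·0 + 0.35·h(Degraded) + 0.15·h(Running) + 0.1·h(Under Repair)
Solving: h(Degraded) = 0.4217, h(Running) = 0.7033, h(Under Repair) = 0.6701.
Starting from Running, the probability is 0.7033.

0.7033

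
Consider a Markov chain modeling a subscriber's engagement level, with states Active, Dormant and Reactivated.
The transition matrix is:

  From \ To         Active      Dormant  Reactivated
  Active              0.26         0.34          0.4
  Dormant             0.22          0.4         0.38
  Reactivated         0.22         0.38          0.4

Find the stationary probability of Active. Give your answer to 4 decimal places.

0.2292

Let the stationary distribution be π with π = πP and π_1 + π_2 + π_3 = 1.
π_1 = 0.26·π_1 + 0.22·π_2 + 0.22·π_3
π_2 = 0.34·π_1 + 0.4·π_2 + 0.38·π_3
Solving with the normalization constraint gives π = (0.2292, 0.3784, 0.3924).
So the stationary probability of Active is 0.2292.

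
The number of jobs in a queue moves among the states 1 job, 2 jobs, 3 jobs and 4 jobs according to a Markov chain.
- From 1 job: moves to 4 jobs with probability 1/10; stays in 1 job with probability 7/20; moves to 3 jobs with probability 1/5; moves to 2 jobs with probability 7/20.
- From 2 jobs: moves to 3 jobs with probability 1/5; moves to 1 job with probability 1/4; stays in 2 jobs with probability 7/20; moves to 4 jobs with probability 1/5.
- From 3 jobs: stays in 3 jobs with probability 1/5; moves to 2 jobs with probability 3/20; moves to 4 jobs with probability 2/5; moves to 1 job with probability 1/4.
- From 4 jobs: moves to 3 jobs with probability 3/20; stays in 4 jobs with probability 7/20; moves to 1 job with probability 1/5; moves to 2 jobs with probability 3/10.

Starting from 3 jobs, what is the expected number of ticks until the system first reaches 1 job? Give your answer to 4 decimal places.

Let t(s) be the expected number of ticks to first reach 1 job from state s, with t(1 job) = 0. Conditioning on the first tick:
t(2 jobs) = 1 + 0.35·t(2 jobs) + 0.2·t(3 jobs) + 0.2·t(4 jobs)
t(3 jobs) = 1 + 0.15·t(2 jobs) + 0.2·t(3 jobs) + 0.4·t(4 jobs)
t(4 jobs) = 1 + 0.3·t(2 jobs) + 0.15·t(3 jobs) + 0.35·t(4 jobs)
Solving: t(2 jobs) = 4.2365, t(3 jobs) = 4.2857, t(4 jobs) = 4.4828.
Expected ticks from 3 jobs to 1 job: 4.2857.

4.2857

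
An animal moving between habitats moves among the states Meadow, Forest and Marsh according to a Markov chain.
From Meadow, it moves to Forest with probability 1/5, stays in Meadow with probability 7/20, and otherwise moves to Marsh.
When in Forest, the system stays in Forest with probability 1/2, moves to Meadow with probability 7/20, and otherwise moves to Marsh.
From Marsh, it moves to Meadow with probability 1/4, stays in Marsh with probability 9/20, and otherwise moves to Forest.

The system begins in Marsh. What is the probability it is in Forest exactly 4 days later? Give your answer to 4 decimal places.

Propagate the distribution vector 4 days from Marsh.
After 0 days: (0.0000, 0.0000, 1.0000)
After 1 day: (0.2500, 0.3000, 0.4500)
After 2 days: (0.3050, 0.3350, 0.3600)
After 3 days: (0.3140, 0.3365, 0.3495)
After 4 days: (0.3151, 0.3359, 0.3491)
P(in Forest after 4 days) = 0.3359

0.3359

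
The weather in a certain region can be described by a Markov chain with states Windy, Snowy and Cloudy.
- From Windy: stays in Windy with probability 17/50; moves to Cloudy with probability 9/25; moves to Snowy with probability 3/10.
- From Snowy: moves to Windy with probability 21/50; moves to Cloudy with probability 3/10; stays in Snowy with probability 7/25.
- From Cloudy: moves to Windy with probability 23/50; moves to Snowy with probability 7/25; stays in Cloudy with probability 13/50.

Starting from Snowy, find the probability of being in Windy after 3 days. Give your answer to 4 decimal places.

Propagate the distribution vector 3 days from Snowy.
After 0 days: (0.0000, 1.0000, 0.0000)
After 1 day: (0.4200, 0.2800, 0.3000)
After 2 days: (0.3984, 0.2884, 0.3132)
After 3 days: (0.4007, 0.2880, 0.3114)
P(in Windy after 3 days) = 0.4007

0.4007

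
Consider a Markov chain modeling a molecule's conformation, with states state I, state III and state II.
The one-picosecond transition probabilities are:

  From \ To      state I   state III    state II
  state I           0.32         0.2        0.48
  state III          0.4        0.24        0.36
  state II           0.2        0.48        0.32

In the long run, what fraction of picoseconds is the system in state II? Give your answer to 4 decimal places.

0.3808

Let the stationary distribution be π with π = πP and π_1 + π_2 + π_3 = 1.
π_1 = 0.32·π_1 + 0.4·π_2 + 0.2·π_3
π_2 = 0.2·π_1 + 0.24·π_2 + 0.48·π_3
Solving with the normalization constraint gives π = (0.2999, 0.3194, 0.3808).
So the stationary probability of state II is 0.3808.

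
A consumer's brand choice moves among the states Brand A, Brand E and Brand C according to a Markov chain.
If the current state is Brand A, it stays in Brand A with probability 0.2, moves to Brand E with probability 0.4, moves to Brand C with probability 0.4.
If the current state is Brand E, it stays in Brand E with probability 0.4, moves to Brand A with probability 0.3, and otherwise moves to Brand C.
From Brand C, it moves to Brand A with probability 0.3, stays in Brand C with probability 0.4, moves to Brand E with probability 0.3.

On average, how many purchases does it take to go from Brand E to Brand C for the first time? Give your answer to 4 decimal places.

Let t(s) be the expected number of purchases to first reach Brand C from state s, with t(Brand C) = 0. Conditioning on the first purchase:
t(Brand A) = 1 + 0.2·t(Brand A) + 0.4·t(Brand E)
t(Brand E) = 1 + 0.3·t(Brand A) + 0.4·t(Brand E)
Solving: t(Brand A) = 2.7778, t(Brand E) = 3.0556.
Expected purchases from Brand E to Brand C: 3.0556.

3.0556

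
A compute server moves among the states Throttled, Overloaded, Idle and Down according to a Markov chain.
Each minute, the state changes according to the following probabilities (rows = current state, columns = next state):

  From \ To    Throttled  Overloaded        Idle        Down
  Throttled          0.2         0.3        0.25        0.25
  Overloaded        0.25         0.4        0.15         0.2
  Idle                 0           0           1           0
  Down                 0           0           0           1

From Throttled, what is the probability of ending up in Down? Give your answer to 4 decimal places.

Let h(s) be the probability of absorption at Down starting from transient state s. Then h(Down) = 1 and h(Idle) = 0. By first-step analysis:
h(Throttled) = 0.2·h(Throttled) + 0.3·h(Overloaded) + 0.25·0 + 0.25·1
h(Overloaded) = 0.25·h(Throttled) + 0.4·h(Overloaded) + 0.15·0 + 0.2·1
Solving: h(Throttled) = 0.5185, h(Overloaded) = 0.5494.
Starting from Throttled, the probability is 0.5185.

0.5185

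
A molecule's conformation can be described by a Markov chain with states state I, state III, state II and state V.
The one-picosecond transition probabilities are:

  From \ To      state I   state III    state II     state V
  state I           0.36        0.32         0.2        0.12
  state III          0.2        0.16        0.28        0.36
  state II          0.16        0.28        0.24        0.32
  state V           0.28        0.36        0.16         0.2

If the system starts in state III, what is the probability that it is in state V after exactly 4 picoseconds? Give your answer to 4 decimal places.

0.2504

Propagate the distribution vector 4 picoseconds from state III.
After 0 picoseconds: (0.0000, 1.0000, 0.0000, 0.0000)
After 1 picosecond: (0.2000, 0.1600, 0.2800, 0.3600)
After 2 picoseconds: (0.2496, 0.2976, 0.2096, 0.2432)
After 3 picoseconds: (0.2510, 0.2737, 0.2225, 0.2528)
After 4 picoseconds: (0.2515, 0.2774, 0.2207, 0.2504)
P(in state V after 4 picoseconds) = 0.2504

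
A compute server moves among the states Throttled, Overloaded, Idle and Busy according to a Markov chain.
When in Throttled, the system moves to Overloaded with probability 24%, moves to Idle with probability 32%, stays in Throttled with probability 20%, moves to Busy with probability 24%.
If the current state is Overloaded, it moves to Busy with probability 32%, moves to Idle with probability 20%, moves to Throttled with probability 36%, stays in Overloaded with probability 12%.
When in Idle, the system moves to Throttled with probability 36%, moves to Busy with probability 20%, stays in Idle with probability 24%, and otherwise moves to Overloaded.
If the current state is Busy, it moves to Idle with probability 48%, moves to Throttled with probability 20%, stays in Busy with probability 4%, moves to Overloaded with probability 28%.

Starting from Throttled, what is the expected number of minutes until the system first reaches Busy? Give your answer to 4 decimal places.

4.0747

Let t(s) be the expected number of minutes to first reach Busy from state s, with t(Busy) = 0. Conditioning on the first minute:
t(Throttled) = 1 + 0.2·t(Throttled) + 0.24·t(Overloaded) + 0.32·t(Idle)
t(Overloaded) = 1 + 0.36·t(Throttled) + 0.12·t(Overloaded) + 0.2·t(Idle)
t(Idle) = 1 + 0.36·t(Throttled) + 0.2·t(Overloaded) + 0.24·t(Idle)
Solving: t(Throttled) = 4.0747, t(Overloaded) = 3.7662, t(Idle) = 4.2370.
Expected minutes from Throttled to Busy: 4.0747.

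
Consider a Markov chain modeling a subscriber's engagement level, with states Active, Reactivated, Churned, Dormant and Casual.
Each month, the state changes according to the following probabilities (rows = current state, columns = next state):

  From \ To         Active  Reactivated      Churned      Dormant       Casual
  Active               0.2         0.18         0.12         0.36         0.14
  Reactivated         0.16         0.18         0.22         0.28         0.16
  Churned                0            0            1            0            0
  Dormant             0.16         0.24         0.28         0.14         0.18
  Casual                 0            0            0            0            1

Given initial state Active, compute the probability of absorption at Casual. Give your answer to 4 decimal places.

Let h(s) be the probability of absorption at Casual starting from transient state s. Then h(Casual) = 1 and h(Churned) = 0. By first-step analysis:
h(Active) = 0.2·h(Active) + 0.18·h(Reactivated) + 0.12·0 + 0.36·h(Dormant) + 0.14·1
h(Reactivated) = 0.16·h(Active) + 0.18·h(Reactivated) + 0.22·0 + 0.28·h(Dormant) + 0.16·1
h(Dormant) = 0.16·h(Active) + 0.24·h(Reactivated) + 0.28·0 + 0.14·h(Dormant) + 0.18·1
Solving: h(Active) = 0.4565, h(Reactivated) = 0.4252, h(Dormant) = 0.4129.
Starting from Active, the probability is 0.4565.

0.4565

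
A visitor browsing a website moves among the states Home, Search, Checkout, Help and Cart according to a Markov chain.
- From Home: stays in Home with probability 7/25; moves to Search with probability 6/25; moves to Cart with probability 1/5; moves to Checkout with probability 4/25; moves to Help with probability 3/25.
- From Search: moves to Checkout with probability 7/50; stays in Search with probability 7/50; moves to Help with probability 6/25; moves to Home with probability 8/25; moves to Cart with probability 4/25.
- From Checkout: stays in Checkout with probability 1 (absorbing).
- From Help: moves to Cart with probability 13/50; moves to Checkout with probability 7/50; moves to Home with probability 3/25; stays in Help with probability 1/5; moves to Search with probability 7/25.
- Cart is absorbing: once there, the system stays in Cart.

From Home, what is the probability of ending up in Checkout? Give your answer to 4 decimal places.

Let h(s) be the probability of absorption at Checkout starting from transient state s. Then h(Checkout) = 1 and h(Cart) = 0. By first-step analysis:
h(Home) = 0.28·h(Home) + 0.24·h(Search) + 0.16·1 + 0.12·h(Help) + 0.2·0
h(Search) = 0.32·h(Home) + 0.14·h(Search) + 0.14·1 + 0.24·h(Help) + 0.16·0
h(Help) = 0.12·h(Home) + 0.28·h(Search) + 0.14·1 + 0.2·h(Help) + 0.26·0
Solving: h(Home) = 0.4316, h(Search) = 0.4325, h(Help) = 0.3911.
Starting from Home, the probability is 0.4316.

0.4316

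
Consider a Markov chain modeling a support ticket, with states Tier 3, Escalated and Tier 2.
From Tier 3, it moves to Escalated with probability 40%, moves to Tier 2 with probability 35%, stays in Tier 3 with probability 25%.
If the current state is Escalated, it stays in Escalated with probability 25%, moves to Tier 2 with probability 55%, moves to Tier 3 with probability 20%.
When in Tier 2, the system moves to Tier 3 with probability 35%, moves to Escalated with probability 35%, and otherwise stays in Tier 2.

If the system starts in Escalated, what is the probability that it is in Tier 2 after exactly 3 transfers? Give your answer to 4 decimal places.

0.3984

Propagate the distribution vector 3 transfers from Escalated.
After 0 transfers: (0.0000, 1.0000, 0.0000)
After 1 transfer: (0.2000, 0.2500, 0.5500)
After 2 transfers: (0.2925, 0.3350, 0.3725)
After 3 transfers: (0.2705, 0.3311, 0.3984)
P(in Tier 2 after 3 transfers) = 0.3984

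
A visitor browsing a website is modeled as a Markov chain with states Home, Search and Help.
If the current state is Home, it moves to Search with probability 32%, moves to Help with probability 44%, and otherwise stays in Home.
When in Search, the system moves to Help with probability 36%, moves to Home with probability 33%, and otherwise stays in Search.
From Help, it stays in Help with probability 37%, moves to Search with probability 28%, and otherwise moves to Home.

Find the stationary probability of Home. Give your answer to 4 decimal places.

0.3099

Let the stationary distribution be π with π = πP and π_1 + π_2 + π_3 = 1.
π_1 = 0.24·π_1 + 0.33·π_2 + 0.35·π_3
π_2 = 0.32·π_1 + 0.31·π_2 + 0.28·π_3
Solving with the normalization constraint gives π = (0.3099, 0.3014, 0.3887).
So the stationary probability of Home is 0.3099.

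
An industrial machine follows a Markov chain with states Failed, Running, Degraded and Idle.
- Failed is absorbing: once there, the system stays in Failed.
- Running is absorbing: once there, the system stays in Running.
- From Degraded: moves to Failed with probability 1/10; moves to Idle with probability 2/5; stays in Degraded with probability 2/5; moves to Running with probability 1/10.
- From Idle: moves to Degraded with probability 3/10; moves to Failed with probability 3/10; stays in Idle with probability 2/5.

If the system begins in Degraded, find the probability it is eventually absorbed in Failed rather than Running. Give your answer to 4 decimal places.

0.7500

Let h(s) be the probability of absorption at Failed starting from transient state s. Then h(Failed) = 1 and h(Running) = 0. By first-step analysis:
h(Degraded) = 0.1·1 + 0.1·0 + 0.4·h(Degraded) + 0.4·h(Idle)
h(Idle) = 0.3·1 + 0.3·h(Degraded) + 0.4·h(Idle)
Solving: h(Degraded) = 0.7500, h(Idle) = 0.8750.
Starting from Degraded, the probability is 0.7500.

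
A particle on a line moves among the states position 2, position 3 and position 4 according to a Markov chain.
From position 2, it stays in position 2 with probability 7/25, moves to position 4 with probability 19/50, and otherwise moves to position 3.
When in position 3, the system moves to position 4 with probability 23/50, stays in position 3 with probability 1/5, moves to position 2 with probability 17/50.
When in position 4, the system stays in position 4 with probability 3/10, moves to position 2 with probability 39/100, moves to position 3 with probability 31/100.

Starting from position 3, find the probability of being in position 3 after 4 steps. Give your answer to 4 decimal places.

0.2885

Propagate the distribution vector 4 steps from position 3.
After 0 steps: (0.0000, 1.0000, 0.0000)
After 1 step: (0.3400, 0.2000, 0.4600)
After 2 steps: (0.3426, 0.2982, 0.3592)
After 3 steps: (0.3374, 0.2875, 0.3751)
After 4 steps: (0.3385, 0.2885, 0.3730)
P(in position 3 after 4 steps) = 0.2885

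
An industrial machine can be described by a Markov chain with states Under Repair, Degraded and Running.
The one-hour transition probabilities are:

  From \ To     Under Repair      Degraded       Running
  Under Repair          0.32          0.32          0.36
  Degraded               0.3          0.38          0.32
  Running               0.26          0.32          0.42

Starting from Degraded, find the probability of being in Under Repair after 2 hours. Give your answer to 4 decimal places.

Sum over the intermediate state after 1 hour:
P = P(Degraded→Under Repair)·P(Under Repair→Under Repair) + P(Degraded→Degraded)·P(Degraded→Under Repair) + P(Degraded→Running)·P(Running→Under Repair)
  = 0.3×0.32 + 0.38×0.3 + 0.32×0.26
  = 0.0960 + 0.1140 + 0.0832 = 0.2932

0.2932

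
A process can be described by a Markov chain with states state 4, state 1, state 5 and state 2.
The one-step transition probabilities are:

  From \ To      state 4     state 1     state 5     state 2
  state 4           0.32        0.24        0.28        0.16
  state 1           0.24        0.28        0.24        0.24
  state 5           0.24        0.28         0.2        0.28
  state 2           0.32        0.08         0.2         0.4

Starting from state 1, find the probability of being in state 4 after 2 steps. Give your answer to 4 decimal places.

0.2784

Propagate the distribution vector 2 steps from state 1.
After 0 steps: (0.0000, 1.0000, 0.0000, 0.0000)
After 1 step: (0.2400, 0.2800, 0.2400, 0.2400)
After 2 steps: (0.2784, 0.2224, 0.2304, 0.2688)
P(in state 4 after 2 steps) = 0.2784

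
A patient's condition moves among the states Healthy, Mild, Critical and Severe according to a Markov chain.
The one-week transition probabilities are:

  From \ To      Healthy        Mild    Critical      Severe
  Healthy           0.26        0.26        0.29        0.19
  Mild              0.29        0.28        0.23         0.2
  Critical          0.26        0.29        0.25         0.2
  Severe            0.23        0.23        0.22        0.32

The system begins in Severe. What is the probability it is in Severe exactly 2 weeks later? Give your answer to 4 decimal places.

Propagate the distribution vector 2 weeks from Severe.
After 0 weeks: (0.0000, 0.0000, 0.0000, 1.0000)
After 1 week: (0.2300, 0.2300, 0.2200, 0.3200)
After 2 weeks: (0.2573, 0.2616, 0.2450, 0.2361)
P(in Severe after 2 weeks) = 0.2361

0.2361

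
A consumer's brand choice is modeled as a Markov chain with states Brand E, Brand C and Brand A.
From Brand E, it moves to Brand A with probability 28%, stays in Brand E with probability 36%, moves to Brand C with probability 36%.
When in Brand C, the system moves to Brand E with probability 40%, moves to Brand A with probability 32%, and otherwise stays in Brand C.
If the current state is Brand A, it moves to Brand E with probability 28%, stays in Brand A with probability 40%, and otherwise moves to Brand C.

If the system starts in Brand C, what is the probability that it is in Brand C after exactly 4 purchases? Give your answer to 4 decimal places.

0.3210

Propagate the distribution vector 4 purchases from Brand C.
After 0 purchases: (0.0000, 1.0000, 0.0000)
After 1 purchase: (0.4000, 0.2800, 0.3200)
After 2 purchases: (0.3456, 0.3248, 0.3296)
After 3 purchases: (0.3466, 0.3208, 0.3325)
After 4 purchases: (0.3462, 0.3210, 0.3327)
P(in Brand C after 4 purchases) = 0.3210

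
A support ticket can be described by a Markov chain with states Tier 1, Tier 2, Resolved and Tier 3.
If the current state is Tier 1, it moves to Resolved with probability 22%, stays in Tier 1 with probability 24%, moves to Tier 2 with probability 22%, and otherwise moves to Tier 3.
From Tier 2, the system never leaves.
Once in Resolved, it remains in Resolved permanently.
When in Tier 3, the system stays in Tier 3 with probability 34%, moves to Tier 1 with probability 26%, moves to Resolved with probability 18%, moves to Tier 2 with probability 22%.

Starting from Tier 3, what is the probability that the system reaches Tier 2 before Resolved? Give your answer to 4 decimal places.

Let h(s) be the probability of absorption at Tier 2 starting from transient state s. Then h(Tier 2) = 1 and h(Resolved) = 0. By first-step analysis:
h(Tier 1) = 0.24·h(Tier 1) + 0.22·1 + 0.22·0 + 0.32·h(Tier 3)
h(Tier 3) = 0.26·h(Tier 1) + 0.22·1 + 0.18·0 + 0.34·h(Tier 3)
Solving: h(Tier 1) = 0.5153, h(Tier 3) = 0.5363.
Starting from Tier 3, the probability is 0.5363.

0.5363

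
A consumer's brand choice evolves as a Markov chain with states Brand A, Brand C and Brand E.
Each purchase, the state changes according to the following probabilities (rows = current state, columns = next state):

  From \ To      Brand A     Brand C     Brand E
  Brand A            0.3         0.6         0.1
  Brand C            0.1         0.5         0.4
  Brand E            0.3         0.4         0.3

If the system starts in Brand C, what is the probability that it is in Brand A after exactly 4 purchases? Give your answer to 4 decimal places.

0.2026

Propagate the distribution vector 4 purchases from Brand C.
After 0 purchases: (0.0000, 1.0000, 0.0000)
After 1 purchase: (0.1000, 0.5000, 0.4000)
After 2 purchases: (0.2000, 0.4700, 0.3300)
After 3 purchases: (0.2060, 0.4870, 0.3070)
After 4 purchases: (0.2026, 0.4899, 0.3075)
P(in Brand A after 4 purchases) = 0.2026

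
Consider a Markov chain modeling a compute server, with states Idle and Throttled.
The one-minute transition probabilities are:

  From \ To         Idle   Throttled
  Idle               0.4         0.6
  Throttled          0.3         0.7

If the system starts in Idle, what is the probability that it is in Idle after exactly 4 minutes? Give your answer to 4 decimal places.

0.3334

Propagate the distribution vector 4 minutes from Idle.
After 0 minutes: (1.0000, 0.0000)
After 1 minute: (0.4000, 0.6000)
After 2 minutes: (0.3400, 0.6600)
After 3 minutes: (0.3340, 0.6660)
After 4 minutes: (0.3334, 0.6666)
P(in Idle after 4 minutes) = 0.3334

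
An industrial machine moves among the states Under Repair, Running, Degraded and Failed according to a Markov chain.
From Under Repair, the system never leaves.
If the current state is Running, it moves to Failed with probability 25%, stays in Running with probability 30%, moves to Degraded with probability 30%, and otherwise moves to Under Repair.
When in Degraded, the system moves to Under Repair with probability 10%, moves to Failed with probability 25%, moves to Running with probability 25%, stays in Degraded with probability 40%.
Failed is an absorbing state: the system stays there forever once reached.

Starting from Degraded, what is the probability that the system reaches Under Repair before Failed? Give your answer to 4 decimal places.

Let h(s) be the probability of absorption at Under Repair starting from transient state s. Then h(Under Repair) = 1 and h(Failed) = 0. By first-step analysis:
h(Running) = 0.15·1 + 0.3·h(Running) + 0.3·h(Degraded) + 0.25·0
h(Degraded) = 0.1·1 + 0.25·h(Running) + 0.4·h(Degraded) + 0.25·0
Solving: h(Running) = 0.3478, h(Degraded) = 0.3116.
Starting from Degraded, the probability is 0.3116.

0.3116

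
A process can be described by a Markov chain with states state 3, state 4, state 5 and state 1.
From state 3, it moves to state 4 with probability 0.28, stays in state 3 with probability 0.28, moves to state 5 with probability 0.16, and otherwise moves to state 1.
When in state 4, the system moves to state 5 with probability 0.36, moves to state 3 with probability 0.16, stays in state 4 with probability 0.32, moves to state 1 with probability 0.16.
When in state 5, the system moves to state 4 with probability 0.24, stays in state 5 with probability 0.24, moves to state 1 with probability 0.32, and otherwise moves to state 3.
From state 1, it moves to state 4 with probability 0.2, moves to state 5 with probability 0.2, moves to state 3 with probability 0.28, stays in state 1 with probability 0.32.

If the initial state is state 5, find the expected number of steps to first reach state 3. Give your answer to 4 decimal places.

4.7066

Let t(s) be the expected number of steps to first reach state 3 from state s, with t(state 3) = 0. Conditioning on the first step:
t(state 4) = 1 + 0.32·t(state 4) + 0.36·t(state 5) + 0.16·t(state 1)
t(state 5) = 1 + 0.24·t(state 4) + 0.24·t(state 5) + 0.32·t(state 1)
t(state 1) = 1 + 0.2·t(state 4) + 0.2·t(state 5) + 0.32·t(state 1)
Solving: t(state 4) = 4.9786, t(state 5) = 4.7066, t(state 1) = 4.3192.
Expected steps from state 5 to state 3: 4.7066.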